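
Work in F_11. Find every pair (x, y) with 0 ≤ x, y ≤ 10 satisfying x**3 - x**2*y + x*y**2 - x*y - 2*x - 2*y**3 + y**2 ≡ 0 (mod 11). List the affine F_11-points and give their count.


Affine F_11-points: {(0, 0), (0, 6), (1, 8), (2, 9), (3, 1), (3, 3), (3, 9), (4, 9), (6, 2), (8, 6), (8, 7), (8, 8), (9, 6), (10, 8)}; count = 14.

For each of the 121 pairs (x, y) ∈ F_11², evaluate f(x, y) mod 11. Record the zeros.
  x = 0: [0↦0, 1↦10, 2↦10, 3↦10, 4↦9, 5↦6, 6↦0, 7↦1, 8↦8, 9↦9, 10↦3]  zeros at y ∈ {0, 6}
  x = 1: [0↦10, 1↦8, 2↦9, 3↦1, 4↦5, 5↦9, 6↦1, 7↦2, 8↦0, 9↦5, 10↦5]  zeros at y ∈ {8}
  x = 2: [0↦4, 1↦10, 2↦10, 3↦3, 4↦10, 5↦8, 6↦7, 7↦6, 8↦4, 9↦0, 10↦4]  zeros at y ∈ {9}
  x = 3: [0↦10, 1↦0, 2↦8, 3↦0, 4↦8, 5↦9, 6↦2, 7↦8, 8↦4, 9↦0, 10↦6]  zeros at y ∈ {1, 3, 9}
  x = 4: [0↦1, 1↦6, 2↦9, 3↦9, 4↦5, 5↦7, 6↦3, 7↦3, 8↦6, 9↦0, 10↦6]  zeros at y ∈ {9}
  x = 5: [0↦5, 1↦1, 2↦8, 3↦3, 4↦7, 5↦8, 6↦5, 7↦8, 8↦5, 9↦6, 10↦10]  zeros at y ∈ ∅
  x = 6: [0↦6, 1↦2, 2↦0, 3↦10, 4↦9, 5↦7, 6↦3, 7↦7, 8↦7, 9↦2, 10↦2]  zeros at y ∈ {2}
  x = 7: [0↦10, 1↦4, 2↦2, 3↦3, 4↦6, 5↦10, 6↦3, 7↦6, 8↦7, 9↦5, 10↦10]  zeros at y ∈ ∅
  x = 8: [0↦1, 1↦2, 2↦9, 3↦10, 4↦4, 5↦1, 6↦0, 7↦0, 8↦0, 9↦10, 10↦7]  zeros at y ∈ {6, 7, 8}
  x = 9: [0↦7, 1↦2, 2↦5, 3↦4, 4↦9, 5↦8, 6↦0, 7↦6, 8↦3, 9↦1, 10↦10]  zeros at y ∈ {6}
  x = 10: [0↦1, 1↦10, 2↦7, 3↦2, 4↦5, 5↦4, 6↦9, 7↦8, 8↦0, 9↦6, 10↦3]  zeros at y ∈ {8}
Collecting zeros: affine points = {(0, 0), (0, 6), (1, 8), (2, 9), (3, 1), (3, 3), (3, 9), (4, 9), (6, 2), (8, 6), (8, 7), (8, 8), (9, 6), (10, 8)}.
Total count |C(F_11)_aff| = 14.


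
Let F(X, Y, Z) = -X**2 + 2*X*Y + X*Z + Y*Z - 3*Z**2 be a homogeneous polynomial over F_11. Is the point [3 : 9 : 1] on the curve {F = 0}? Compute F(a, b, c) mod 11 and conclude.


F(3,9,1) ≡ 10 (mod 11); P is NOT on the curve.

Evaluate F(3, 9, 1) term-by-term (mod 11).
  -X**2 ↦ -1·9·1·1 = -9
  2*X*Y ↦ 2·3·9·1 = 54
  X*Z ↦ 1·3·1·1 = 3
  Y*Z ↦ 1·1·9·1 = 9
  -3*Z**2 ↦ -3·1·1·1 = -3
Sum: F(3, 9, 1) = (-9) + (54) + (3) + (9) + (-3) = 54.
Reducing mod 11: 54 ≡ 10 (mod 11).
Since F(a, b, c) ≡ 10 ≠ 0 (mod 11), P does NOT lie on the curve.


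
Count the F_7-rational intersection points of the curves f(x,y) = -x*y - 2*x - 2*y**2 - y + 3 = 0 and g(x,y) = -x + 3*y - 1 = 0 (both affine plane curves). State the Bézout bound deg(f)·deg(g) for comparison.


Common zeros: ∅; count = 0; Bézout bound = 2.

deg(f) = 2, deg(g) = 1, so Bézout bound = 2.
Scan x ∈ F_7. For each x, list the y ∈ F_7 with f(x, y) ≡ 0 and those with g(x, y) ≡ 0 (mod 7); the common zeros in that column are the intersection.
  x = 0: f ≡ 0 at y ∈ {1, 2}; g ≡ 0 at y ∈ {5}; common: ∅.
  x = 1: f ≡ 0 at y ∈ ∅; g ≡ 0 at y ∈ {3}; common: ∅.
  x = 2: f ≡ 0 at y ∈ {3, 6}; g ≡ 0 at y ∈ {1}; common: ∅.
  x = 3: f ≡ 0 at y ∈ ∅; g ≡ 0 at y ∈ {6}; common: ∅.
  x = 4: f ≡ 0 at y ∈ ∅; g ≡ 0 at y ∈ {4}; common: ∅.
  x = 5: f ≡ 0 at y ∈ {0, 4}; g ≡ 0 at y ∈ {2}; common: ∅.
  x = 6: f ≡ 0 at y ∈ ∅; g ≡ 0 at y ∈ {0}; common: ∅.
Collecting: common zeros = ∅, so the count is 0.
Comparison with the Bézout bound: 0 ≤ 2 = deg(f)·deg(g), as expected for curves with no common component (the affine F_7-count falls short of the bound because intersections may lie at infinity, over extension fields, or carry multiplicity).


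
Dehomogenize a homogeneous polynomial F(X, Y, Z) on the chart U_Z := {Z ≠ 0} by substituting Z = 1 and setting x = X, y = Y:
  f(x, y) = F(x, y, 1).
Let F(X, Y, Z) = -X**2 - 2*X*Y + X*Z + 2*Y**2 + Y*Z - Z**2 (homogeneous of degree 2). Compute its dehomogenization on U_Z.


f(x, y) = -x**2 - 2*x*y + x + 2*y**2 + y - 1

On U_Z we set Z = 1. Each monomial c·X^i·Y^j·Z^k in F becomes c·x^i·y^j·1^k = c·x^i·y^j.
Substituting Z = 1: F(X, Y, 1) = -x**2 - 2*x*y + x + 2*y**2 + y - 1.
Note: deg(f) ≤ deg(F) = 2; strict inequality happens when F is divisible by Z (lost terms).


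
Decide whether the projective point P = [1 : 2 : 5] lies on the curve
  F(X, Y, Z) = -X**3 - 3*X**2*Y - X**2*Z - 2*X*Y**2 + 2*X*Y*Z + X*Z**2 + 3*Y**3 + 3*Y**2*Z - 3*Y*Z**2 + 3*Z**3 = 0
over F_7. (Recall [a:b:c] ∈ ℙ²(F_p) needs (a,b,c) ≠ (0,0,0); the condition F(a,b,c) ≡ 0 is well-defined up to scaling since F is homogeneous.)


F(1,2,5) ≡ 5 (mod 7); P is NOT on the curve.

Evaluate F(1, 2, 5) term-by-term (mod 7).
  -X**3 ↦ -1·1·1·1 = -1
  -3*X**2*Y ↦ -3·1·2·1 = -6
  -X**2*Z ↦ -1·1·1·5 = -5
  -2*X*Y**2 ↦ -2·1·4·1 = -8
  2*X*Y*Z ↦ 2·1·2·5 = 20
  X*Z**2 ↦ 1·1·1·25 = 25
  3*Y**3 ↦ 3·1·8·1 = 24
  3*Y**2*Z ↦ 3·1·4·5 = 60
  -3*Y*Z**2 ↦ -3·1·2·25 = -150
  3*Z**3 ↦ 3·1·1·125 = 375
Sum: F(1, 2, 5) = (-1) + (-6) + (-5) + (-8) + (20) + (25) + (24) + (60) + (-150) + (375) = 334.
Reducing mod 7: 334 ≡ 5 (mod 7).
Since F(a, b, c) ≡ 5 ≠ 0 (mod 7), P does NOT lie on the curve.


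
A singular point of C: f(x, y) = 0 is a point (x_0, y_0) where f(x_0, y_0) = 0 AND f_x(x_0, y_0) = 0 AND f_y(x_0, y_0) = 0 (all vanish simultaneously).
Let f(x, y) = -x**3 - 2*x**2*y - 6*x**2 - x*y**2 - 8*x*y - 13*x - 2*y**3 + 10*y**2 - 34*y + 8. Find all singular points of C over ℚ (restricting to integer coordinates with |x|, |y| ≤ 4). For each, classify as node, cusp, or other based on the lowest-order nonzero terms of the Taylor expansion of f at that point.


Singular points: {(-3, 2)}; classification: node.

Compute partial derivatives:
  f_x = -3*x**2 - 4*x*y - 12*x - y**2 - 8*y - 13.
  f_y = -2*x**2 - 2*x*y - 8*x - 6*y**2 + 20*y - 34.
Scan x_0 ∈ {−4, ..., 4}. For each x_0, f_y(x_0, y) is a polynomial in y; find its integer roots y ∈ {−4, ..., 4}, then test f_x and f at those candidates.
  x = -4: f_y(-4, y) = -6*y**2 + 28*y - 34; no integer root y with |y| ≤ 4.
  x = -3: f_y(-3, y) = -6*y**2 + 26*y - 28; vanishes at y ∈ {2}. (-3, 2): f_x = 0, f = 0 — SINGULAR.
  x = -2: f_y(-2, y) = -6*y**2 + 24*y - 26; no integer root y with |y| ≤ 4.
  x = -1: f_y(-1, y) = -6*y**2 + 22*y - 28; no integer root y with |y| ≤ 4.
  x = 0: f_y(0, y) = -6*y**2 + 20*y - 34; no integer root y with |y| ≤ 4.
  x = 1: f_y(1, y) = -6*y**2 + 18*y - 44; no integer root y with |y| ≤ 4.
  x = 2: f_y(2, y) = -6*y**2 + 16*y - 58; no integer root y with |y| ≤ 4.
  x = 3: f_y(3, y) = -6*y**2 + 14*y - 76; no integer root y with |y| ≤ 4.
  x = 4: f_y(4, y) = -6*y**2 + 12*y - 98; no integer root y with |y| ≤ 4.
Only singular point on the grid: (-3, 2).
Classify: substitute x = -3 + u, y = 2 + v and expand: f = -u**3 - 2*u**2*v - u**2 - u*v**2 - 2*v**3 + v**2.
No constant or linear terms (consistent with a singular point). Quadratic part: -u**2 + v**2. Cubic part: -u**3 - 2*u**2*v - u*v**2 - 2*v**3.
The quadratic part v**2 - u**2 = (v − u)(v + u) splits into two distinct linear factors, so there are two distinct tangent lines y − 2 = ±(x − -3) — this is a node (ordinary double point).
Classification: node.


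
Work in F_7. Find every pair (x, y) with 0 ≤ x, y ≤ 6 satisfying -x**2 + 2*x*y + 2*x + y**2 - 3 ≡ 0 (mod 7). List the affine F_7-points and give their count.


Affine F_7-points: {(2, 5), (3, 3), (3, 5), (5, 1), (5, 3), (6, 1)}; count = 6.

For each of the 49 pairs (x, y) ∈ F_7², evaluate f(x, y) mod 7. Record the zeros.
  x = 0: [0↦4, 1↦5, 2↦1, 3↦6, 4↦6, 5↦1, 6↦5]  zeros at y ∈ ∅
  x = 1: [0↦5, 1↦1, 2↦6, 3↦6, 4↦1, 5↦5, 6↦4]  zeros at y ∈ ∅
  x = 2: [0↦4, 1↦2, 2↦2, 3↦4, 4↦1, 5↦0, 6↦1]  zeros at y ∈ {5}
  x = 3: [0↦1, 1↦1, 2↦3, 3↦0, 4↦6, 5↦0, 6↦3]  zeros at y ∈ {3, 5}
  x = 4: [0↦3, 1↦5, 2↦2, 3↦1, 4↦2, 5↦5, 6↦3]  zeros at y ∈ ∅
  x = 5: [0↦3, 1↦0, 2↦6, 3↦0, 4↦3, 5↦1, 6↦1]  zeros at y ∈ {1, 3}
  x = 6: [0↦1, 1↦0, 2↦1, 3↦4, 4↦2, 5↦2, 6↦4]  zeros at y ∈ {1}
Collecting zeros: affine points = {(2, 5), (3, 3), (3, 5), (5, 1), (5, 3), (6, 1)}.
Total count |C(F_7)_aff| = 6.


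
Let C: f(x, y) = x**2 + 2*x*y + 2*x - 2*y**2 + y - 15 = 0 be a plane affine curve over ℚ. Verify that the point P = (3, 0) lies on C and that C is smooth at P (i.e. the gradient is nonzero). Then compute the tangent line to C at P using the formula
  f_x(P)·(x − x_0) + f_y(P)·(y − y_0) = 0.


Tangent line at P: 8*x + 7*y - 24 = 0.

Step 1: f(3, 0) = 0, so P lies on C.
Step 2: partial derivatives
  f_x(x, y) = 2*x + 2*y + 2, f_y(x, y) = 2*x - 4*y + 1.
  f_x(P) = 8, f_y(P) = 7 (gradient nonzero, so P is smooth).
Step 3: tangent line at P: 8·(x − 3) + 7·(y − 0) = 0.
Expanding: 8*x + 7*y - 24 = 0.


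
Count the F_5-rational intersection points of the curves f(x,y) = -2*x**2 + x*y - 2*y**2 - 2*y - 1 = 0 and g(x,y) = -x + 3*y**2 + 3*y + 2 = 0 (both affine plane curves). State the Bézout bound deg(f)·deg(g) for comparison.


Common zeros: {(3, 1)}; count = 1; Bézout bound = 4.

deg(f) = 2, deg(g) = 2, so Bézout bound = 4.
Scan x ∈ F_5. For each x, list the y ∈ F_5 with f(x, y) ≡ 0 and those with g(x, y) ≡ 0 (mod 5); the common zeros in that column are the intersection.
  x = 0: f ≡ 0 at y ∈ {1, 3}; g ≡ 0 at y ∈ {2}; common: ∅.
  x = 1: f ≡ 0 at y ∈ ∅; g ≡ 0 at y ∈ ∅; common: ∅.
  x = 2: f ≡ 0 at y ∈ ∅; g ≡ 0 at y ∈ {0, 4}; common: ∅.
  x = 3: f ≡ 0 at y ∈ {1, 2}; g ≡ 0 at y ∈ {1, 3}; common: {1}.
  x = 4: f ≡ 0 at y ∈ {3}; g ≡ 0 at y ∈ ∅; common: ∅.
Collecting: common zeros = {(3, 1)}, so the count is 1.
Comparison with the Bézout bound: 1 ≤ 4 = deg(f)·deg(g), as expected for curves with no common component (the affine F_5-count falls short of the bound because intersections may lie at infinity, over extension fields, or carry multiplicity).


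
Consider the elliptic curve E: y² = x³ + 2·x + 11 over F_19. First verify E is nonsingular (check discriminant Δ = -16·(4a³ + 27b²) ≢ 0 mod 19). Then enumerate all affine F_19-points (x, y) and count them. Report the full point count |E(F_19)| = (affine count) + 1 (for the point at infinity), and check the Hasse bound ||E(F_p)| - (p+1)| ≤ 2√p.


Affine points = {(0, 7), (0, 12), (2, 2), (2, 17), (3, 5), (3, 14), (4, 8), (4, 11), (6, 7), (6, 12), (7, 8), (7, 11), (8, 8), (8, 11), (9, 6), (9, 13), (10, 9), (10, 10), (13, 7), (13, 12), (14, 3), (14, 16), (16, 4), (16, 15)}; affine count = 24; |E(F_19)| = 25.

Discriminant check: Δ ∝ 4a³ + 27b² = 4·2³ + 27·11² = 4·8 + 27·121 ≡ 12 (mod 19). Nonzero ⇒ E is nonsingular.
For each x ∈ F_19, compute rhs = x³ + 2·x + 11 mod 19, then count y ∈ F_19 with y² ≡ rhs.
  x = 0: rhs = 11, matching y values: 7, 12 (2 points).
  x = 1: rhs = 14, matching y values: none (0 points).
  x = 2: rhs = 4, matching y values: 2, 17 (2 points).
  x = 3: rhs = 6, matching y values: 5, 14 (2 points).
  x = 4: rhs = 7, matching y values: 8, 11 (2 points).
  x = 5: rhs = 13, matching y values: none (0 points).
  x = 6: rhs = 11, matching y values: 7, 12 (2 points).
  x = 7: rhs = 7, matching y values: 8, 11 (2 points).
  x = 8: rhs = 7, matching y values: 8, 11 (2 points).
  x = 9: rhs = 17, matching y values: 6, 13 (2 points).
  x = 10: rhs = 5, matching y values: 9, 10 (2 points).
  x = 11: rhs = 15, matching y values: none (0 points).
  x = 12: rhs = 15, matching y values: none (0 points).
  x = 13: rhs = 11, matching y values: 7, 12 (2 points).
  x = 14: rhs = 9, matching y values: 3, 16 (2 points).
  x = 15: rhs = 15, matching y values: none (0 points).
  x = 16: rhs = 16, matching y values: 4, 15 (2 points).
  x = 17: rhs = 18, matching y values: none (0 points).
  x = 18: rhs = 8, matching y values: none (0 points).
Total affine count: 24.
Full point count |E(F_19)| = 24 + 1 = 25.
Hasse bound: |25 − (19+1)| = |5| = 5 ≤ 2√19 ≈ 8.7178 ✓.


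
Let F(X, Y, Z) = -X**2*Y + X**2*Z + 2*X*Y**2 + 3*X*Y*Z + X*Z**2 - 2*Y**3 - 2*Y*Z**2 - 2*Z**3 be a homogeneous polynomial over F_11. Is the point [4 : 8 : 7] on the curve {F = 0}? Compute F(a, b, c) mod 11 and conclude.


F(4,8,7) ≡ 3 (mod 11); P is NOT on the curve.

Evaluate F(4, 8, 7) term-by-term (mod 11).
  -X**2*Y ↦ -1·16·8·1 = -128
  X**2*Z ↦ 1·16·1·7 = 112
  2*X*Y**2 ↦ 2·4·64·1 = 512
  3*X*Y*Z ↦ 3·4·8·7 = 672
  X*Z**2 ↦ 1·4·1·49 = 196
  -2*Y**3 ↦ -2·1·512·1 = -1024
  -2*Y*Z**2 ↦ -2·1·8·49 = -784
  -2*Z**3 ↦ -2·1·1·343 = -686
Sum: F(4, 8, 7) = (-128) + (112) + (512) + (672) + (196) + (-1024) + (-784) + (-686) = -1130.
Reducing mod 11: -1130 ≡ 3 (mod 11).
Since F(a, b, c) ≡ 3 ≠ 0 (mod 11), P does NOT lie on the curve.


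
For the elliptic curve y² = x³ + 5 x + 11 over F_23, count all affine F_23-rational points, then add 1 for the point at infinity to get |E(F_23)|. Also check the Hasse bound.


Affine points = {(2, 11), (2, 12), (4, 7), (4, 16), (5, 0), (6, 2), (6, 21), (9, 7), (9, 16), (10, 7), (10, 16), (16, 1), (16, 22), (17, 8), (17, 15), (21, 4), (21, 19)}; affine count = 17; |E(F_23)| = 18.

Discriminant check: Δ ∝ 4a³ + 27b² = 4·5³ + 27·11² = 4·125 + 27·121 ≡ 18 (mod 23). Nonzero ⇒ E is nonsingular.
For each x ∈ F_23, compute rhs = x³ + 5·x + 11 mod 23, then count y ∈ F_23 with y² ≡ rhs.
  x = 0: rhs = 11, matching y values: none (0 points).
  x = 1: rhs = 17, matching y values: none (0 points).
  x = 2: rhs = 6, matching y values: 11, 12 (2 points).
  x = 3: rhs = 7, matching y values: none (0 points).
  x = 4: rhs = 3, matching y values: 7, 16 (2 points).
  x = 5: rhs = 0, matching y values: 0 (1 points).
  x = 6: rhs = 4, matching y values: 2, 21 (2 points).
  x = 7: rhs = 21, matching y values: none (0 points).
  x = 8: rhs = 11, matching y values: none (0 points).
  x = 9: rhs = 3, matching y values: 7, 16 (2 points).
  x = 10: rhs = 3, matching y values: 7, 16 (2 points).
  x = 11: rhs = 17, matching y values: none (0 points).
  x = 12: rhs = 5, matching y values: none (0 points).
  x = 13: rhs = 19, matching y values: none (0 points).
  x = 14: rhs = 19, matching y values: none (0 points).
  x = 15: rhs = 11, matching y values: none (0 points).
  x = 16: rhs = 1, matching y values: 1, 22 (2 points).
  x = 17: rhs = 18, matching y values: 8, 15 (2 points).
  x = 18: rhs = 22, matching y values: none (0 points).
  x = 19: rhs = 19, matching y values: none (0 points).
  x = 20: rhs = 15, matching y values: none (0 points).
  x = 21: rhs = 16, matching y values: 4, 19 (2 points).
  x = 22: rhs = 5, matching y values: none (0 points).
Total affine count: 17.
Full point count |E(F_23)| = 17 + 1 = 18.
Hasse bound: |18 − (23+1)| = |-6| = 6 ≤ 2√23 ≈ 9.5917 ✓.


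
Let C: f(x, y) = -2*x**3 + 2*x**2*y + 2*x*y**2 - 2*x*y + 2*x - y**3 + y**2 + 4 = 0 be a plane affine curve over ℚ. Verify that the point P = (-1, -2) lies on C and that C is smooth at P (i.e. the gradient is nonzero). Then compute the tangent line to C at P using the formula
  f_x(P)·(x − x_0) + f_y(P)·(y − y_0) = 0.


Tangent line at P: 16*x - 4*y + 8 = 0.

Step 1: f(-1, -2) = 0, so P lies on C.
Step 2: partial derivatives
  f_x(x, y) = -6*x**2 + 4*x*y + 2*y**2 - 2*y + 2, f_y(x, y) = 2*x**2 + 4*x*y - 2*x - 3*y**2 + 2*y.
  f_x(P) = 16, f_y(P) = -4 (gradient nonzero, so P is smooth).
Step 3: tangent line at P: 16·(x − -1) + -4·(y − -2) = 0.
Expanding: 16*x - 4*y + 8 = 0.


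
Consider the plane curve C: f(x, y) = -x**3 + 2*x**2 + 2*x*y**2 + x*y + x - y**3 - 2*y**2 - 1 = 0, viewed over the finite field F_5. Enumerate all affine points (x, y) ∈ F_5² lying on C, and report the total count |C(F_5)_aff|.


Affine F_5-points: {(1, 2), (2, 2), (3, 4), (4, 1), (4, 2), (4, 3)}; count = 6.

For each of the 25 pairs (x, y) ∈ F_5², evaluate f(x, y) mod 5. Record the zeros.
  x = 0: [0↦4, 1↦1, 2↦3, 3↦4, 4↦3]  zeros at y ∈ ∅
  x = 1: [0↦1, 1↦1, 2↦0, 3↦2, 4↦1]  zeros at y ∈ {2}
  x = 2: [0↦1, 1↦4, 2↦0, 3↦3, 4↦2]  zeros at y ∈ {2}
  x = 3: [0↦3, 1↦4, 2↦2, 3↦1, 4↦0]  zeros at y ∈ {4}
  x = 4: [0↦1, 1↦0, 2↦0, 3↦0, 4↦4]  zeros at y ∈ {1, 2, 3}
Collecting zeros: affine points = {(1, 2), (2, 2), (3, 4), (4, 1), (4, 2), (4, 3)}.
Total count |C(F_5)_aff| = 6.


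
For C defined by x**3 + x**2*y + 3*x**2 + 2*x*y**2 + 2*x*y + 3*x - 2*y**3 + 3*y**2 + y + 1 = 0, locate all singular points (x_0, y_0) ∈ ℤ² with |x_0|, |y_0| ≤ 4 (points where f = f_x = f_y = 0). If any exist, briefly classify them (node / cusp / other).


Singular points: {(-1, 0)}; classification: cusp.

Compute partial derivatives:
  f_x = 3*x**2 + 2*x*y + 6*x + 2*y**2 + 2*y + 3.
  f_y = x**2 + 4*x*y + 2*x - 6*y**2 + 6*y + 1.
Scan x_0 ∈ {−4, ..., 4}. For each x_0, f_y(x_0, y) is a polynomial in y; find its integer roots y ∈ {−4, ..., 4}, then test f_x and f at those candidates.
  x = -4: f_y(-4, y) = -6*y**2 - 10*y + 9; no integer root y with |y| ≤ 4.
  x = -3: f_y(-3, y) = -6*y**2 - 6*y + 4; no integer root y with |y| ≤ 4.
  x = -2: f_y(-2, y) = -6*y**2 - 2*y + 1; no integer root y with |y| ≤ 4.
  x = -1: f_y(-1, y) = -6*y**2 + 2*y; vanishes at y ∈ {0}. (-1, 0): f_x = 0, f = 0 — SINGULAR.
  x = 0: f_y(0, y) = -6*y**2 + 6*y + 1; no integer root y with |y| ≤ 4.
  x = 1: f_y(1, y) = -6*y**2 + 10*y + 4; vanishes at y ∈ {2}. (1, 2): f_x = 28 ≠ 0.
  x = 2: f_y(2, y) = -6*y**2 + 14*y + 9; no integer root y with |y| ≤ 4.
  x = 3: f_y(3, y) = -6*y**2 + 18*y + 16; no integer root y with |y| ≤ 4.
  x = 4: f_y(4, y) = -6*y**2 + 22*y + 25; no integer root y with |y| ≤ 4.
Only singular point on the grid: (-1, 0).
Classify: substitute x = -1 + u, y = 0 + v and expand: f = u**3 + u**2*v + 2*u*v**2 - 2*v**3 + v**2.
No constant or linear terms (consistent with a singular point). Quadratic part: v**2. Cubic part: u**3 + u**2*v + 2*u*v**2 - 2*v**3.
The quadratic part v**2 is a perfect square, so there is a single (double) tangent line v = 0, i.e. y = 0. Restricting the cubic part to that line (v = 0) leaves u**3 ≠ 0, so f is not divisible by v and the branch is v² ≈ -u**3 to lowest order — this is a cusp.
Classification: cusp.


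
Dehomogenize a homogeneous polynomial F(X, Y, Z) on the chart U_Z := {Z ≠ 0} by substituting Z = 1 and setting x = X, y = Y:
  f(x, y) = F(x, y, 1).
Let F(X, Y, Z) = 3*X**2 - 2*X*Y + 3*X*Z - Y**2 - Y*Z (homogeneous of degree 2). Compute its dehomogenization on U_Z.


f(x, y) = 3*x**2 - 2*x*y + 3*x - y**2 - y

On U_Z we set Z = 1. Each monomial c·X^i·Y^j·Z^k in F becomes c·x^i·y^j·1^k = c·x^i·y^j.
Substituting Z = 1: F(X, Y, 1) = 3*x**2 - 2*x*y + 3*x - y**2 - y.
Note: deg(f) ≤ deg(F) = 2; strict inequality happens when F is divisible by Z (lost terms).


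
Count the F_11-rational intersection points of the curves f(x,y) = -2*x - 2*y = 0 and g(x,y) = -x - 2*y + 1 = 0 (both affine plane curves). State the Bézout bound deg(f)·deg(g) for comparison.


Common zeros: {(10, 1)}; count = 1; Bézout bound = 1.

deg(f) = 1, deg(g) = 1, so Bézout bound = 1.
Scan x ∈ F_11. For each x, list the y ∈ F_11 with f(x, y) ≡ 0 and those with g(x, y) ≡ 0 (mod 11); the common zeros in that column are the intersection.
  x = 0: f ≡ 0 at y ∈ {0}; g ≡ 0 at y ∈ {6}; common: ∅.
  x = 1: f ≡ 0 at y ∈ {10}; g ≡ 0 at y ∈ {0}; common: ∅.
  x = 2: f ≡ 0 at y ∈ {9}; g ≡ 0 at y ∈ {5}; common: ∅.
  x = 3: f ≡ 0 at y ∈ {8}; g ≡ 0 at y ∈ {10}; common: ∅.
  x = 4: f ≡ 0 at y ∈ {7}; g ≡ 0 at y ∈ {4}; common: ∅.
  x = 5: f ≡ 0 at y ∈ {6}; g ≡ 0 at y ∈ {9}; common: ∅.
  x = 6: f ≡ 0 at y ∈ {5}; g ≡ 0 at y ∈ {3}; common: ∅.
  x = 7: f ≡ 0 at y ∈ {4}; g ≡ 0 at y ∈ {8}; common: ∅.
  x = 8: f ≡ 0 at y ∈ {3}; g ≡ 0 at y ∈ {2}; common: ∅.
  x = 9: f ≡ 0 at y ∈ {2}; g ≡ 0 at y ∈ {7}; common: ∅.
  x = 10: f ≡ 0 at y ∈ {1}; g ≡ 0 at y ∈ {1}; common: {1}.
Collecting: common zeros = {(10, 1)}, so the count is 1.
Comparison with the Bézout bound: 1 ≤ 1 = deg(f)·deg(g), as expected for curves with no common component (the bound is attained).


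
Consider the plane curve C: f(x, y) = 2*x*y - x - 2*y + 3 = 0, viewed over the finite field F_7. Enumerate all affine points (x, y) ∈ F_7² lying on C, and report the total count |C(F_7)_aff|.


Affine F_7-points: {(0, 5), (2, 3), (3, 0), (4, 6), (5, 2), (6, 1)}; count = 6.

For each of the 49 pairs (x, y) ∈ F_7², evaluate f(x, y) mod 7. Record the zeros.
  x = 0: [0↦3, 1↦1, 2↦6, 3↦4, 4↦2, 5↦0, 6↦5]  zeros at y ∈ {5}
  x = 1: [0↦2, 1↦2, 2↦2, 3↦2, 4↦2, 5↦2, 6↦2]  zeros at y ∈ ∅
  x = 2: [0↦1, 1↦3, 2↦5, 3↦0, 4↦2, 5↦4, 6↦6]  zeros at y ∈ {3}
  x = 3: [0↦0, 1↦4, 2↦1, 3↦5, 4↦2, 5↦6, 6↦3]  zeros at y ∈ {0}
  x = 4: [0↦6, 1↦5, 2↦4, 3↦3, 4↦2, 5↦1, 6↦0]  zeros at y ∈ {6}
  x = 5: [0↦5, 1↦6, 2↦0, 3↦1, 4↦2, 5↦3, 6↦4]  zeros at y ∈ {2}
  x = 6: [0↦4, 1↦0, 2↦3, 3↦6, 4↦2, 5↦5, 6↦1]  zeros at y ∈ {1}
Collecting zeros: affine points = {(0, 5), (2, 3), (3, 0), (4, 6), (5, 2), (6, 1)}.
Total count |C(F_7)_aff| = 6.


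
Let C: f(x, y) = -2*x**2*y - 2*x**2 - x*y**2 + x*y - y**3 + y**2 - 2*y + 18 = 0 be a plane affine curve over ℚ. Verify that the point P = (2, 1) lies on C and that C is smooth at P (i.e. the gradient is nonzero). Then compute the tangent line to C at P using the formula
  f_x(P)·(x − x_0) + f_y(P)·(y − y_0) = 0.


Tangent line at P: -16*x - 13*y + 45 = 0.

Step 1: f(2, 1) = 0, so P lies on C.
Step 2: partial derivatives
  f_x(x, y) = -4*x*y - 4*x - y**2 + y, f_y(x, y) = -2*x**2 - 2*x*y + x - 3*y**2 + 2*y - 2.
  f_x(P) = -16, f_y(P) = -13 (gradient nonzero, so P is smooth).
Step 3: tangent line at P: -16·(x − 2) + -13·(y − 1) = 0.
Expanding: -16*x - 13*y + 45 = 0.


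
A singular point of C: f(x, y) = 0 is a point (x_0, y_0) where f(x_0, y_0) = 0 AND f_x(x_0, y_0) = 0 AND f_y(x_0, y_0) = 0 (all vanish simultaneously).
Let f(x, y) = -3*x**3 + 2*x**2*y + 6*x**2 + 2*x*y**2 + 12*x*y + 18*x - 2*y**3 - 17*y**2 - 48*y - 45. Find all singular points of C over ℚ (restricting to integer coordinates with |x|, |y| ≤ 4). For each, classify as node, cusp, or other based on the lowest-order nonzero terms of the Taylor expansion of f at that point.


Singular points: {(0, -3)}; classification: cusp.

Compute partial derivatives:
  f_x = -9*x**2 + 4*x*y + 12*x + 2*y**2 + 12*y + 18.
  f_y = 2*x**2 + 4*x*y + 12*x - 6*y**2 - 34*y - 48.
Scan x_0 ∈ {−4, ..., 4}. For each x_0, f_y(x_0, y) is a polynomial in y; find its integer roots y ∈ {−4, ..., 4}, then test f_x and f at those candidates.
  x = -4: f_y(-4, y) = -6*y**2 - 50*y - 64; no integer root y with |y| ≤ 4.
  x = -3: f_y(-3, y) = -6*y**2 - 46*y - 66; no integer root y with |y| ≤ 4.
  x = -2: f_y(-2, y) = -6*y**2 - 42*y - 64; no integer root y with |y| ≤ 4.
  x = -1: f_y(-1, y) = -6*y**2 - 38*y - 58; no integer root y with |y| ≤ 4.
  x = 0: f_y(0, y) = -6*y**2 - 34*y - 48; vanishes at y ∈ {-3}. (0, -3): f_x = 0, f = 0 — SINGULAR.
  x = 1: f_y(1, y) = -6*y**2 - 30*y - 34; no integer root y with |y| ≤ 4.
  x = 2: f_y(2, y) = -6*y**2 - 26*y - 16; no integer root y with |y| ≤ 4.
  x = 3: f_y(3, y) = -6*y**2 - 22*y + 6; no integer root y with |y| ≤ 4.
  x = 4: f_y(4, y) = -6*y**2 - 18*y + 32; no integer root y with |y| ≤ 4.
Only singular point on the grid: (0, -3).
Classify: substitute x = 0 + u, y = -3 + v and expand: f = -3*u**3 + 2*u**2*v + 2*u*v**2 - 2*v**3 + v**2.
No constant or linear terms (consistent with a singular point). Quadratic part: v**2. Cubic part: -3*u**3 + 2*u**2*v + 2*u*v**2 - 2*v**3.
The quadratic part v**2 is a perfect square, so there is a single (double) tangent line v = 0, i.e. y = -3. Restricting the cubic part to that line (v = 0) leaves -3*u**3 ≠ 0, so f is not divisible by v and the branch is v² ≈ 3*u**3 to lowest order — this is a cusp.
Classification: cusp.


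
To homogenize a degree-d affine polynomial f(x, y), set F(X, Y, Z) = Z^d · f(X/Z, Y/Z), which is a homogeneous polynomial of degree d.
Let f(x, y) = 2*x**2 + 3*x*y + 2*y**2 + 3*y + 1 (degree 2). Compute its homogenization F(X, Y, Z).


F(X, Y, Z) = 2*X**2 + 3*X*Y + 2*Y**2 + 3*Y*Z + Z**2

deg(f) = 2.
Substitute x = X/Z, y = Y/Z into f, then multiply by Z^2.
  monomial 2·x^2·y^0 ↦ 2·X^2·Y^0·Z^0.
  monomial 3·x^1·y^1 ↦ 3·X^1·Y^1·Z^0.
  monomial 2·x^0·y^2 ↦ 2·X^0·Y^2·Z^0.
  monomial 3·x^0·y^1 ↦ 3·X^0·Y^1·Z^1.
  monomial 1·x^0·y^0 ↦ 1·X^0·Y^0·Z^2.
Collecting: F(X, Y, Z) = 2*X**2 + 3*X*Y + 2*Y**2 + 3*Y*Z + Z**2.


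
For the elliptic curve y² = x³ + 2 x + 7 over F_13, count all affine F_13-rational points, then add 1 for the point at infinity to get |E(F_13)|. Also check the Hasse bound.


Affine points = {(1, 6), (1, 7), (3, 1), (3, 12), (4, 1), (4, 12), (5, 5), (5, 8), (6, 1), (6, 12), (7, 0), (9, 0), (10, 0), (12, 2), (12, 11)}; affine count = 15; |E(F_13)| = 16.

Discriminant check: Δ ∝ 4a³ + 27b² = 4·2³ + 27·7² = 4·8 + 27·49 ≡ 3 (mod 13). Nonzero ⇒ E is nonsingular.
For each x ∈ F_13, compute rhs = x³ + 2·x + 7 mod 13, then count y ∈ F_13 with y² ≡ rhs.
  x = 0: rhs = 7, matching y values: none (0 points).
  x = 1: rhs = 10, matching y values: 6, 7 (2 points).
  x = 2: rhs = 6, matching y values: none (0 points).
  x = 3: rhs = 1, matching y values: 1, 12 (2 points).
  x = 4: rhs = 1, matching y values: 1, 12 (2 points).
  x = 5: rhs = 12, matching y values: 5, 8 (2 points).
  x = 6: rhs = 1, matching y values: 1, 12 (2 points).
  x = 7: rhs = 0, matching y values: 0 (1 points).
  x = 8: rhs = 2, matching y values: none (0 points).
  x = 9: rhs = 0, matching y values: 0 (1 points).
  x = 10: rhs = 0, matching y values: 0 (1 points).
  x = 11: rhs = 8, matching y values: none (0 points).
  x = 12: rhs = 4, matching y values: 2, 11 (2 points).
Total affine count: 15.
Full point count |E(F_13)| = 15 + 1 = 16.
Hasse bound: |16 − (13+1)| = |2| = 2 ≤ 2√13 ≈ 7.2111 ✓.


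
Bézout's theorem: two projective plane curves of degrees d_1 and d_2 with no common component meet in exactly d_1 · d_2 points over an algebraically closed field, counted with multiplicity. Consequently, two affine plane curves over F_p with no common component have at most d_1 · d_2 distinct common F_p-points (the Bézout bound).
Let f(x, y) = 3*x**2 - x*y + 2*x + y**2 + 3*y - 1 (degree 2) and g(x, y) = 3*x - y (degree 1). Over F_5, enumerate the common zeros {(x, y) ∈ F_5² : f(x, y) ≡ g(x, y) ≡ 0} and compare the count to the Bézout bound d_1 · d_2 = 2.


Common zeros: ∅; count = 0; Bézout bound = 2.

deg(f) = 2, deg(g) = 1, so Bézout bound = 2.
Scan x ∈ F_5. For each x, list the y ∈ F_5 with f(x, y) ≡ 0 and those with g(x, y) ≡ 0 (mod 5); the common zeros in that column are the intersection.
  x = 0: f ≡ 0 at y ∈ ∅; g ≡ 0 at y ∈ {0}; common: ∅.
  x = 1: f ≡ 0 at y ∈ ∅; g ≡ 0 at y ∈ {3}; common: ∅.
  x = 2: f ≡ 0 at y ∈ {0, 4}; g ≡ 0 at y ∈ {1}; common: ∅.
  x = 3: f ≡ 0 at y ∈ ∅; g ≡ 0 at y ∈ {4}; common: ∅.
  x = 4: f ≡ 0 at y ∈ {0, 1}; g ≡ 0 at y ∈ {2}; common: ∅.
Collecting: common zeros = ∅, so the count is 0.
Comparison with the Bézout bound: 0 ≤ 2 = deg(f)·deg(g), as expected for curves with no common component (the affine F_5-count falls short of the bound because intersections may lie at infinity, over extension fields, or carry multiplicity).


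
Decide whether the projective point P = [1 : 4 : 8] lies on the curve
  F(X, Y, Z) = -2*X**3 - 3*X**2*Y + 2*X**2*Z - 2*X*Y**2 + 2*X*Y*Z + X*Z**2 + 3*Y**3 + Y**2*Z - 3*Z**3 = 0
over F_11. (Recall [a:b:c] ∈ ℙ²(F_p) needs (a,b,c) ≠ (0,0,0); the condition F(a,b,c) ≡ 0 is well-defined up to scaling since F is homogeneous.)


F(1,4,8) ≡ 4 (mod 11); P is NOT on the curve.

Evaluate F(1, 4, 8) term-by-term (mod 11).
  -2*X**3 ↦ -2·1·1·1 = -2
  -3*X**2*Y ↦ -3·1·4·1 = -12
  2*X**2*Z ↦ 2·1·1·8 = 16
  -2*X*Y**2 ↦ -2·1·16·1 = -32
  2*X*Y*Z ↦ 2·1·4·8 = 64
  X*Z**2 ↦ 1·1·1·64 = 64
  3*Y**3 ↦ 3·1·64·1 = 192
  Y**2*Z ↦ 1·1·16·8 = 128
  -3*Z**3 ↦ -3·1·1·512 = -1536
Sum: F(1, 4, 8) = (-2) + (-12) + (16) + (-32) + (64) + (64) + (192) + (128) + (-1536) = -1118.
Reducing mod 11: -1118 ≡ 4 (mod 11).
Since F(a, b, c) ≡ 4 ≠ 0 (mod 11), P does NOT lie on the curve.


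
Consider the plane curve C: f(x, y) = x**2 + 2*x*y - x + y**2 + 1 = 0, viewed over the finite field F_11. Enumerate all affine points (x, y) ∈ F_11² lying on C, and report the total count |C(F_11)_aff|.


Affine F_11-points: {(1, 10), (2, 8), (2, 10), (4, 1), (4, 2), (5, 4), (5, 8), (6, 1), (6, 9), (10, 4), (10, 9)}; count = 11.

For each of the 121 pairs (x, y) ∈ F_11², evaluate f(x, y) mod 11. Record the zeros.
  x = 0: [0↦1, 1↦2, 2↦5, 3↦10, 4↦6, 5↦4, 6↦4, 7↦6, 8↦10, 9↦5, 10↦2]  zeros at y ∈ ∅
  x = 1: [0↦1, 1↦4, 2↦9, 3↦5, 4↦3, 5↦3, 6↦5, 7↦9, 8↦4, 9↦1, 10↦0]  zeros at y ∈ {10}
  x = 2: [0↦3, 1↦8, 2↦4, 3↦2, 4↦2, 5↦4, 6↦8, 7↦3, 8↦0, 9↦10, 10↦0]  zeros at y ∈ {8, 10}
  x = 3: [0↦7, 1↦3, 2↦1, 3↦1, 4↦3, 5↦7, 6↦2, 7↦10, 8↦9, 9↦10, 10↦2]  zeros at y ∈ ∅
  x = 4: [0↦2, 1↦0, 2↦0, 3↦2, 4↦6, 5↦1, 6↦9, 7↦8, 8↦9, 9↦1, 10↦6]  zeros at y ∈ {1, 2}
  x = 5: [0↦10, 1↦10, 2↦1, 3↦5, 4↦0, 5↦8, 6↦7, 7↦8, 8↦0, 9↦5, 10↦1]  zeros at y ∈ {4, 8}
  x = 6: [0↦9, 1↦0, 2↦4, 3↦10, 4↦7, 5↦6, 6↦7, 7↦10, 8↦4, 9↦0, 10↦9]  zeros at y ∈ {1, 9}
  x = 7: [0↦10, 1↦3, 2↦9, 3↦6, 4↦5, 5↦6, 6↦9, 7↦3, 8↦10, 9↦8, 10↦8]  zeros at y ∈ ∅
  x = 8: [0↦2, 1↦8, 2↦5, 3↦4, 4↦5, 5↦8, 6↦2, 7↦9, 8↦7, 9↦7, 10↦9]  zeros at y ∈ ∅
  x = 9: [0↦7, 1↦4, 2↦3, 3↦4, 4↦7, 5↦1, 6↦8, 7↦6, 8↦6, 9↦8, 10↦1]  zeros at y ∈ ∅
  x = 10: [0↦3, 1↦2, 2↦3, 3↦6, 4↦0, 5↦7, 6↦5, 7↦5, 8↦7, 9↦0, 10↦6]  zeros at y ∈ {4, 9}
Collecting zeros: affine points = {(1, 10), (2, 8), (2, 10), (4, 1), (4, 2), (5, 4), (5, 8), (6, 1), (6, 9), (10, 4), (10, 9)}.
Total count |C(F_11)_aff| = 11.


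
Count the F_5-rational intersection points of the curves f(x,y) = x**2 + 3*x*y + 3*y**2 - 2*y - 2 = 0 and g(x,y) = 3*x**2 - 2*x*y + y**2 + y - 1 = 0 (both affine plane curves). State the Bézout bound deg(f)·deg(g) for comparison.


Common zeros: {(3, 3)}; count = 1; Bézout bound = 4.

deg(f) = 2, deg(g) = 2, so Bézout bound = 4.
Scan x ∈ F_5. For each x, list the y ∈ F_5 with f(x, y) ≡ 0 and those with g(x, y) ≡ 0 (mod 5); the common zeros in that column are the intersection.
  x = 0: f ≡ 0 at y ∈ ∅; g ≡ 0 at y ∈ {2}; common: ∅.
  x = 1: f ≡ 0 at y ∈ ∅; g ≡ 0 at y ∈ ∅; common: ∅.
  x = 2: f ≡ 0 at y ∈ ∅; g ≡ 0 at y ∈ {4}; common: ∅.
  x = 3: f ≡ 0 at y ∈ {3}; g ≡ 0 at y ∈ {2, 3}; common: {3}.
  x = 4: f ≡ 0 at y ∈ ∅; g ≡ 0 at y ∈ {3, 4}; common: ∅.
Collecting: common zeros = {(3, 3)}, so the count is 1.
Comparison with the Bézout bound: 1 ≤ 4 = deg(f)·deg(g), as expected for curves with no common component (the affine F_5-count falls short of the bound because intersections may lie at infinity, over extension fields, or carry multiplicity).


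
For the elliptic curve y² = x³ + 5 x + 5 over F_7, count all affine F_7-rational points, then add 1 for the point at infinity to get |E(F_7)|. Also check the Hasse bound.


Affine points = {(1, 2), (1, 5), (2, 3), (2, 4), (5, 1), (5, 6)}; affine count = 6; |E(F_7)| = 7.

Discriminant check: Δ ∝ 4a³ + 27b² = 4·5³ + 27·5² = 4·125 + 27·25 ≡ 6 (mod 7). Nonzero ⇒ E is nonsingular.
For each x ∈ F_7, compute rhs = x³ + 5·x + 5 mod 7, then count y ∈ F_7 with y² ≡ rhs.
  x = 0: rhs = 5, matching y values: none (0 points).
  x = 1: rhs = 4, matching y values: 2, 5 (2 points).
  x = 2: rhs = 2, matching y values: 3, 4 (2 points).
  x = 3: rhs = 5, matching y values: none (0 points).
  x = 4: rhs = 5, matching y values: none (0 points).
  x = 5: rhs = 1, matching y values: 1, 6 (2 points).
  x = 6: rhs = 6, matching y values: none (0 points).
Total affine count: 6.
Full point count |E(F_7)| = 6 + 1 = 7.
Hasse bound: |7 − (7+1)| = |-1| = 1 ≤ 2√7 ≈ 5.2915 ✓.


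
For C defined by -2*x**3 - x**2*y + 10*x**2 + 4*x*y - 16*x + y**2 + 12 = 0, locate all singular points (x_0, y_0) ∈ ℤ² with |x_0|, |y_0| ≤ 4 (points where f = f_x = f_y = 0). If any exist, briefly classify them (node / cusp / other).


Singular points: {(2, -2)}; classification: cusp.

Compute partial derivatives:
  f_x = -6*x**2 - 2*x*y + 20*x + 4*y - 16.
  f_y = -x**2 + 4*x + 2*y.
Scan x_0 ∈ {−4, ..., 4}. For each x_0, f_y(x_0, y) is a polynomial in y; find its integer roots y ∈ {−4, ..., 4}, then test f_x and f at those candidates.
  x = -4: f_y(-4, y) = 2*y - 32; no integer root y with |y| ≤ 4.
  x = -3: f_y(-3, y) = 2*y - 21; no integer root y with |y| ≤ 4.
  x = -2: f_y(-2, y) = 2*y - 12; no integer root y with |y| ≤ 4.
  x = -1: f_y(-1, y) = 2*y - 5; no integer root y with |y| ≤ 4.
  x = 0: f_y(0, y) = 2*y; vanishes at y ∈ {0}. (0, 0): f_x = -16 ≠ 0.
  x = 1: f_y(1, y) = 2*y + 3; no integer root y with |y| ≤ 4.
  x = 2: f_y(2, y) = 2*y + 4; vanishes at y ∈ {-2}. (2, -2): f_x = 0, f = 0 — SINGULAR.
  x = 3: f_y(3, y) = 2*y + 3; no integer root y with |y| ≤ 4.
  x = 4: f_y(4, y) = 2*y; vanishes at y ∈ {0}. (4, 0): f_x = -32 ≠ 0.
Only singular point on the grid: (2, -2).
Classify: substitute x = 2 + u, y = -2 + v and expand: f = -2*u**3 - u**2*v + v**2.
No constant or linear terms (consistent with a singular point). Quadratic part: v**2. Cubic part: -2*u**3 - u**2*v.
The quadratic part v**2 is a perfect square, so there is a single (double) tangent line v = 0, i.e. y = -2. Restricting the cubic part to that line (v = 0) leaves -2*u**3 ≠ 0, so f is not divisible by v and the branch is v² ≈ 2*u**3 to lowest order — this is a cusp.
Classification: cusp.


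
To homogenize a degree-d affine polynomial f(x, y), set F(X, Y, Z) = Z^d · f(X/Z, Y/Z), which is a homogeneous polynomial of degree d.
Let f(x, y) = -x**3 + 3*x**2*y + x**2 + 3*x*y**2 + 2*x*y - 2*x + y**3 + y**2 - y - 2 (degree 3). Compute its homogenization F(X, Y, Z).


F(X, Y, Z) = -X**3 + 3*X**2*Y + X**2*Z + 3*X*Y**2 + 2*X*Y*Z - 2*X*Z**2 + Y**3 + Y**2*Z - Y*Z**2 - 2*Z**3

deg(f) = 3.
Substitute x = X/Z, y = Y/Z into f, then multiply by Z^3.
  monomial -1·x^3·y^0 ↦ -1·X^3·Y^0·Z^0.
  monomial 3·x^2·y^1 ↦ 3·X^2·Y^1·Z^0.
  monomial 1·x^2·y^0 ↦ 1·X^2·Y^0·Z^1.
  monomial 3·x^1·y^2 ↦ 3·X^1·Y^2·Z^0.
  monomial 2·x^1·y^1 ↦ 2·X^1·Y^1·Z^1.
  monomial -2·x^1·y^0 ↦ -2·X^1·Y^0·Z^2.
  monomial 1·x^0·y^3 ↦ 1·X^0·Y^3·Z^0.
  monomial 1·x^0·y^2 ↦ 1·X^0·Y^2·Z^1.
  monomial -1·x^0·y^1 ↦ -1·X^0·Y^1·Z^2.
  monomial -2·x^0·y^0 ↦ -2·X^0·Y^0·Z^3.
Collecting: F(X, Y, Z) = -X**3 + 3*X**2*Y + X**2*Z + 3*X*Y**2 + 2*X*Y*Z - 2*X*Z**2 + Y**3 + Y**2*Z - Y*Z**2 - 2*Z**3.


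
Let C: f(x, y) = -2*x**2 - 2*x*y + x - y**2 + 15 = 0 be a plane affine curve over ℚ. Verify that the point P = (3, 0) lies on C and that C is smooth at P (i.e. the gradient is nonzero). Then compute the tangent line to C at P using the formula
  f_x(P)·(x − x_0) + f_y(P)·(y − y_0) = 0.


Tangent line at P: -11*x - 6*y + 33 = 0.

Step 1: f(3, 0) = 0, so P lies on C.
Step 2: partial derivatives
  f_x(x, y) = -4*x - 2*y + 1, f_y(x, y) = -2*x - 2*y.
  f_x(P) = -11, f_y(P) = -6 (gradient nonzero, so P is smooth).
Step 3: tangent line at P: -11·(x − 3) + -6·(y − 0) = 0.
Expanding: -11*x - 6*y + 33 = 0.


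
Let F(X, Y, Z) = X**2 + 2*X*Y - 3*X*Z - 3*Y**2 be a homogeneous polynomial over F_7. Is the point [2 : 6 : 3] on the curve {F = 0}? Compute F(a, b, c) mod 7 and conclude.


F(2,6,3) ≡ 0 (mod 7); P is on the curve.

Evaluate F(2, 6, 3) term-by-term (mod 7).
  X**2 ↦ 1·4·1·1 = 4
  2*X*Y ↦ 2·2·6·1 = 24
  -3*X*Z ↦ -3·2·1·3 = -18
  -3*Y**2 ↦ -3·1·36·1 = -108
Sum: F(2, 6, 3) = (4) + (24) + (-18) + (-108) = -98.
Reducing mod 7: -98 ≡ 0 (mod 7).
Since F(a, b, c) ≡ 0 (mod 7), P lies on the curve.


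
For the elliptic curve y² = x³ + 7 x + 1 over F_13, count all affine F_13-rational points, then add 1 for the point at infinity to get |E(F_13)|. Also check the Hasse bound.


Affine points = {(0, 1), (0, 12), (1, 3), (1, 10), (2, 6), (2, 7), (3, 6), (3, 7), (6, 5), (6, 8), (7, 4), (7, 9), (8, 6), (8, 7), (9, 0)}; affine count = 15; |E(F_13)| = 16.

Discriminant check: Δ ∝ 4a³ + 27b² = 4·7³ + 27·1² = 4·343 + 27·1 ≡ 8 (mod 13). Nonzero ⇒ E is nonsingular.
For each x ∈ F_13, compute rhs = x³ + 7·x + 1 mod 13, then count y ∈ F_13 with y² ≡ rhs.
  x = 0: rhs = 1, matching y values: 1, 12 (2 points).
  x = 1: rhs = 9, matching y values: 3, 10 (2 points).
  x = 2: rhs = 10, matching y values: 6, 7 (2 points).
  x = 3: rhs = 10, matching y values: 6, 7 (2 points).
  x = 4: rhs = 2, matching y values: none (0 points).
  x = 5: rhs = 5, matching y values: none (0 points).
  x = 6: rhs = 12, matching y values: 5, 8 (2 points).
  x = 7: rhs = 3, matching y values: 4, 9 (2 points).
  x = 8: rhs = 10, matching y values: 6, 7 (2 points).
  x = 9: rhs = 0, matching y values: 0 (1 points).
  x = 10: rhs = 5, matching y values: none (0 points).
  x = 11: rhs = 5, matching y values: none (0 points).
  x = 12: rhs = 6, matching y values: none (0 points).
Total affine count: 15.
Full point count |E(F_13)| = 15 + 1 = 16.
Hasse bound: |16 − (13+1)| = |2| = 2 ≤ 2√13 ≈ 7.2111 ✓.


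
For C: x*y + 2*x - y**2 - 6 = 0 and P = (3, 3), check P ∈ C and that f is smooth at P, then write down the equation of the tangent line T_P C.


Tangent line at P: 5*x - 3*y - 6 = 0.

Step 1: f(3, 3) = 0, so P lies on C.
Step 2: partial derivatives
  f_x(x, y) = y + 2, f_y(x, y) = x - 2*y.
  f_x(P) = 5, f_y(P) = -3 (gradient nonzero, so P is smooth).
Step 3: tangent line at P: 5·(x − 3) + -3·(y − 3) = 0.
Expanding: 5*x - 3*y - 6 = 0.


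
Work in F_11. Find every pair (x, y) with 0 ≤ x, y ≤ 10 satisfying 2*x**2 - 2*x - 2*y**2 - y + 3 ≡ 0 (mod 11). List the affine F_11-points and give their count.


Affine F_11-points: {(0, 1), (0, 4), (1, 1), (1, 4), (3, 8), (5, 2), (5, 3), (7, 2), (7, 3), (9, 8)}; count = 10.

For each of the 121 pairs (x, y) ∈ F_11², evaluate f(x, y) mod 11. Record the zeros.
  x = 0: [0↦3, 1↦0, 2↦4, 3↦4, 4↦0, 5↦3, 6↦2, 7↦8, 8↦10, 9↦8, 10↦2]  zeros at y ∈ {1, 4}
  x = 1: [0↦3, 1↦0, 2↦4, 3↦4, 4↦0, 5↦3, 6↦2, 7↦8, 8↦10, 9↦8, 10↦2]  zeros at y ∈ {1, 4}
  x = 2: [0↦7, 1↦4, 2↦8, 3↦8, 4↦4, 5↦7, 6↦6, 7↦1, 8↦3, 9↦1, 10↦6]  zeros at y ∈ ∅
  x = 3: [0↦4, 1↦1, 2↦5, 3↦5, 4↦1, 5↦4, 6↦3, 7↦9, 8↦0, 9↦9, 10↦3]  zeros at y ∈ {8}
  x = 4: [0↦5, 1↦2, 2↦6, 3↦6, 4↦2, 5↦5, 6↦4, 7↦10, 8↦1, 9↦10, 10↦4]  zeros at y ∈ ∅
  x = 5: [0↦10, 1↦7, 2↦0, 3↦0, 4↦7, 5↦10, 6↦9, 7↦4, 8↦6, 9↦4, 10↦9]  zeros at y ∈ {2, 3}
  x = 6: [0↦8, 1↦5, 2↦9, 3↦9, 4↦5, 5↦8, 6↦7, 7↦2, 8↦4, 9↦2, 10↦7]  zeros at y ∈ ∅
  x = 7: [0↦10, 1↦7, 2↦0, 3↦0, 4↦7, 5↦10, 6↦9, 7↦4, 8↦6, 9↦4, 10↦9]  zeros at y ∈ {2, 3}
  x = 8: [0↦5, 1↦2, 2↦6, 3↦6, 4↦2, 5↦5, 6↦4, 7↦10, 8↦1, 9↦10, 10↦4]  zeros at y ∈ ∅
  x = 9: [0↦4, 1↦1, 2↦5, 3↦5, 4↦1, 5↦4, 6↦3, 7↦9, 8↦0, 9↦9, 10↦3]  zeros at y ∈ {8}
  x = 10: [0↦7, 1↦4, 2↦8, 3↦8, 4↦4, 5↦7, 6↦6, 7↦1, 8↦3, 9↦1, 10↦6]  zeros at y ∈ ∅
Collecting zeros: affine points = {(0, 1), (0, 4), (1, 1), (1, 4), (3, 8), (5, 2), (5, 3), (7, 2), (7, 3), (9, 8)}.
Total count |C(F_11)_aff| = 10.


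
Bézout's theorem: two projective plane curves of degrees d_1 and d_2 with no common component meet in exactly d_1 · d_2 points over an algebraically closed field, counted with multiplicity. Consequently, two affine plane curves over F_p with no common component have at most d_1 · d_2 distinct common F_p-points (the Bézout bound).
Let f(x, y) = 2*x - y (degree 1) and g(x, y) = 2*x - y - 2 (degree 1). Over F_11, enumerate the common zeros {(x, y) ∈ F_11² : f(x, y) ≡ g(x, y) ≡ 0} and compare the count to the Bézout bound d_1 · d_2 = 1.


Common zeros: ∅; count = 0; Bézout bound = 1.

deg(f) = 1, deg(g) = 1, so Bézout bound = 1.
Scan x ∈ F_11. For each x, list the y ∈ F_11 with f(x, y) ≡ 0 and those with g(x, y) ≡ 0 (mod 11); the common zeros in that column are the intersection.
  x = 0: f ≡ 0 at y ∈ {0}; g ≡ 0 at y ∈ {9}; common: ∅.
  x = 1: f ≡ 0 at y ∈ {2}; g ≡ 0 at y ∈ {0}; common: ∅.
  x = 2: f ≡ 0 at y ∈ {4}; g ≡ 0 at y ∈ {2}; common: ∅.
  x = 3: f ≡ 0 at y ∈ {6}; g ≡ 0 at y ∈ {4}; common: ∅.
  x = 4: f ≡ 0 at y ∈ {8}; g ≡ 0 at y ∈ {6}; common: ∅.
  x = 5: f ≡ 0 at y ∈ {10}; g ≡ 0 at y ∈ {8}; common: ∅.
  x = 6: f ≡ 0 at y ∈ {1}; g ≡ 0 at y ∈ {10}; common: ∅.
  x = 7: f ≡ 0 at y ∈ {3}; g ≡ 0 at y ∈ {1}; common: ∅.
  x = 8: f ≡ 0 at y ∈ {5}; g ≡ 0 at y ∈ {3}; common: ∅.
  x = 9: f ≡ 0 at y ∈ {7}; g ≡ 0 at y ∈ {5}; common: ∅.
  x = 10: f ≡ 0 at y ∈ {9}; g ≡ 0 at y ∈ {7}; common: ∅.
Collecting: common zeros = ∅, so the count is 0.
Comparison with the Bézout bound: 0 ≤ 1 = deg(f)·deg(g), as expected for curves with no common component (the affine F_11-count falls short of the bound because intersections may lie at infinity, over extension fields, or carry multiplicity).
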